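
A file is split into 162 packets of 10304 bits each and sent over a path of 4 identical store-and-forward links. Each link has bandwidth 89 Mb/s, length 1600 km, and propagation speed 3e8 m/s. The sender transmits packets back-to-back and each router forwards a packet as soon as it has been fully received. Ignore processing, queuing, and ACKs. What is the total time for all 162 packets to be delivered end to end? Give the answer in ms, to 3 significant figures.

Per-hop transmission t_tx = L/R = 10304/89000000 = 0.115775 ms.
Per-hop propagation t_prop = 1600000/300000000 = 5.33333 ms.
Pipeline fill: first packet needs 4·t_tx to clear all hops; remaining 161 packets each add one t_tx.
Total = (4+162-1)·t_tx + 4·t_prop = 165·0.115775 + 4·5.33333 = 40.4 ms.

40.4 ms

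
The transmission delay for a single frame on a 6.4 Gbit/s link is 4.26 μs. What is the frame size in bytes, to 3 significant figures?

L = R × t_tx = 6400000000 b/s × 4.26e-06 s = 27264 bits.
In bytes: 27264 / 8 = 3410 bytes.

3410 bytes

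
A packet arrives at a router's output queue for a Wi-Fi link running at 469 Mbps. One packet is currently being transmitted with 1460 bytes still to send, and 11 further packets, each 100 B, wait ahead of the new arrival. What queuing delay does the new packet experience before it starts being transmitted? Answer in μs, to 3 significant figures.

43.7 μs

Each queued packet: L/R = 800/469000000 = 1.70576 μs.
11 queued → 18.7633 μs.
Plus remaining 11680 bits of current packet: 24.9041 μs.
Queuing delay = 43.7 μs.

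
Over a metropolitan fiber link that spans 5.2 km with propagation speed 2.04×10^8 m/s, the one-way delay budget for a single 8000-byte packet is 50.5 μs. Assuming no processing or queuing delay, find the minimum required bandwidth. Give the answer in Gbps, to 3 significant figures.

2.56 Gbps

L = 64000 bits.
Propagation delay = 5200 / 204000000 = 25.4902 μs.
Transmission budget = 50.5 − 25.4902 = 25.0098 μs.
R ≥ L / t_tx = 64000 bits / 2.50098e-05 s = 2.56 Gbps.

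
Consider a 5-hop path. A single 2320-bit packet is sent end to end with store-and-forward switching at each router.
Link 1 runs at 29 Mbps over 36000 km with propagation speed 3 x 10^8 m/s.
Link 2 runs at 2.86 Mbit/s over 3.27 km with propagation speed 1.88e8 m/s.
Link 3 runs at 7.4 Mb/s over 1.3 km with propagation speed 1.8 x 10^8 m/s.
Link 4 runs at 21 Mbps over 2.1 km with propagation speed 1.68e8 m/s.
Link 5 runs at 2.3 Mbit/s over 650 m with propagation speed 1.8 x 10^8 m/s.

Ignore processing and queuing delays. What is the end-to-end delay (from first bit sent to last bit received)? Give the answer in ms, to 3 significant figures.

122 ms

Transmission delays (L/R per hop): 0.08, 0.811189, 0.313514, 0.110476, 1.0087 ms; sum = 2.32387 ms.
Propagation delays (d/s per hop): 120, 0.0173936, 0.00722222, 0.0125, 0.00361111 ms; sum = 120.041 ms.
End-to-end = 122 ms.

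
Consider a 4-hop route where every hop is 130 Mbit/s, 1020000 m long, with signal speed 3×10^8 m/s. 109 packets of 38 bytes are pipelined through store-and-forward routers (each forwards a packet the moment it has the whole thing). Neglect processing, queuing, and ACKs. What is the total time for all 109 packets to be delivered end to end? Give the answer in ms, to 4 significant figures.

13.86 ms

Per-hop transmission t_tx = L/R = 304/130000000 = 0.00233846 ms.
Per-hop propagation t_prop = 1020000/300000000 = 3.4 ms.
Pipeline fill: first packet needs 4·t_tx to clear all hops; remaining 108 packets each add one t_tx.
Total = (4+109-1)·t_tx + 4·t_prop = 112·0.00233846 + 4·3.4 = 13.86 ms.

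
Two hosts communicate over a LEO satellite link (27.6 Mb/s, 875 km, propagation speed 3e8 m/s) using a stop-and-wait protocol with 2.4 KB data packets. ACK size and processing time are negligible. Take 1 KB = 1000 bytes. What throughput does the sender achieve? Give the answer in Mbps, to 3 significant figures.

2.94 Mbps

t_tx = L/R = 19200/27600000 = 0.000695652 s.
t_prop = 875000/300000000 = 0.00291667 s; RTT = 0.00583333 s.
Cycle = t_tx + RTT = 0.00652899 s.
Throughput = L / cycle = 19200 / 0.00652899 = 2.94 Mbps.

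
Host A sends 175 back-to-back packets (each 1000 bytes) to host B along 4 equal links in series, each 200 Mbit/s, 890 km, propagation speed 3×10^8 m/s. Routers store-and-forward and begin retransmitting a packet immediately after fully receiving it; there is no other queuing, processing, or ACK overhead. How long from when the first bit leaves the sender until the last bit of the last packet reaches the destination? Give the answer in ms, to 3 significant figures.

19.0 ms

Per-hop transmission t_tx = L/R = 8000/200000000 = 0.04 ms.
Per-hop propagation t_prop = 890000/300000000 = 2.96667 ms.
Pipeline fill: first packet needs 4·t_tx to clear all hops; remaining 174 packets each add one t_tx.
Total = (4+175-1)·t_tx + 4·t_prop = 178·0.04 + 4·2.96667 = 19.0 ms.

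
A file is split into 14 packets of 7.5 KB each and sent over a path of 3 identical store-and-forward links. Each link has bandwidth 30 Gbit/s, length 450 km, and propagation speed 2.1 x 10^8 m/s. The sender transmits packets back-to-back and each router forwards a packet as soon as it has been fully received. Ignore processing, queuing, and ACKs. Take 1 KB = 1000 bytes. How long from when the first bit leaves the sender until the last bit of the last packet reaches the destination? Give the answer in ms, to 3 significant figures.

6.46 ms

Per-hop transmission t_tx = L/R = 60000/30000000000 = 0.002 ms.
Per-hop propagation t_prop = 450000/210000000 = 2.14286 ms.
Pipeline fill: first packet needs 3·t_tx to clear all hops; remaining 13 packets each add one t_tx.
Total = (3+14-1)·t_tx + 3·t_prop = 16·0.002 + 3·2.14286 = 6.46 ms.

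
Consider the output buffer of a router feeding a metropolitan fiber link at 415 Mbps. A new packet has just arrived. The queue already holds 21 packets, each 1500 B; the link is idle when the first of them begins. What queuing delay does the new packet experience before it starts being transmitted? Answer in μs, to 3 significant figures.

607 μs

Each queued packet: L/R = 12000/415000000 = 28.9157 μs.
21 queued → 607.229 μs.
Queuing delay = 607 μs.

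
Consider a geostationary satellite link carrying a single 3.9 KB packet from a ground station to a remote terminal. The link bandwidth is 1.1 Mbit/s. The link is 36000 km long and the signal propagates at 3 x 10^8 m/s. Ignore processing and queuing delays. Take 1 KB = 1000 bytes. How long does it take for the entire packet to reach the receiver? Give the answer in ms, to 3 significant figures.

L = 31200 bits.
Transmission delay = L/R = 31200 / 1100000 = 28.3636 ms.
Propagation delay = d/s = 36000000 m / 300000000 m/s = 120 ms.
Total = 148 ms.

148 ms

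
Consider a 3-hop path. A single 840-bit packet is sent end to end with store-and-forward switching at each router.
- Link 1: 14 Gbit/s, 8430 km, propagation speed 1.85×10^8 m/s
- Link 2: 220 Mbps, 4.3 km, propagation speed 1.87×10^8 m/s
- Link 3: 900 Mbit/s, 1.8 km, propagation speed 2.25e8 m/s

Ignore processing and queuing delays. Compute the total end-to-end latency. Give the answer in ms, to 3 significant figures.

Transmission delays (L/R per hop): 6e-05, 0.00381818, 0.000933333 ms; sum = 0.00481152 ms.
Propagation delays (d/s per hop): 45.5676, 0.0229947, 0.008 ms; sum = 45.5986 ms.
End-to-end = 45.6 ms.

45.6 ms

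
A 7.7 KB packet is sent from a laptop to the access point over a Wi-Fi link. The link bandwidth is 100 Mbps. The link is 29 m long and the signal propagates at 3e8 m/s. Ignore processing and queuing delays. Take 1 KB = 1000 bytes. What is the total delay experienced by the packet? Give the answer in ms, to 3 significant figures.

L = 61600 bits.
Transmission delay = L/R = 61600 / 100000000 = 0.616 ms.
Propagation delay = d/s = 29 m / 300000000 m/s = 9.66667e-05 ms.
Total = 0.616 ms.

0.616 ms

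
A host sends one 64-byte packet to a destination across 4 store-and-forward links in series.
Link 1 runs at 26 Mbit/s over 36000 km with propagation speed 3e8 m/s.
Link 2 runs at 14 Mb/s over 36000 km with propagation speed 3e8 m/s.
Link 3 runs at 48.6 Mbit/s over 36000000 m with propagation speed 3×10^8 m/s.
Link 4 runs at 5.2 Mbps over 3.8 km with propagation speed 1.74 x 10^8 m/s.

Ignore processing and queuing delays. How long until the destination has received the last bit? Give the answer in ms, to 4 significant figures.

360.2 ms

L = 64 × 8 = 512 bits.
Transmission delays (L/R per hop): 0.0196923, 0.0365714, 0.010535, 0.0984615 ms; sum = 0.16526 ms.
Propagation delays (d/s per hop): 120, 120, 120, 0.0218391 ms; sum = 360.022 ms.
End-to-end = 360.2 ms.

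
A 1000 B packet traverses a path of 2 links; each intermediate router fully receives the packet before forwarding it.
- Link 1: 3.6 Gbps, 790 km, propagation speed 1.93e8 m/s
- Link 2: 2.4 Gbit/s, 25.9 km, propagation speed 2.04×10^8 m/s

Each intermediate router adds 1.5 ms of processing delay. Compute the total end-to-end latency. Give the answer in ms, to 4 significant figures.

5.726 ms

L = 1000 × 8 = 8000 bits.
Transmission delays (L/R per hop): 0.00222222, 0.00333333 ms; sum = 0.00555556 ms.
Propagation delays (d/s per hop): 4.09326, 0.126961 ms; sum = 4.22023 ms.
Processing at 1 router(s): 1 × 1.5 ms = 1.5 ms.
End-to-end = 5.726 ms.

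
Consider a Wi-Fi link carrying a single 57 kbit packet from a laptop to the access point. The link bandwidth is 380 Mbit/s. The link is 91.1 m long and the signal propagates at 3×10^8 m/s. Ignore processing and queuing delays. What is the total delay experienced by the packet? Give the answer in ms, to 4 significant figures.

0.1503 ms

L = 57000 bits.
Transmission delay = L/R = 57000 / 380000000 = 0.15 ms.
Propagation delay = d/s = 91.1 m / 300000000 m/s = 0.000303667 ms.
Total = 0.1503 ms.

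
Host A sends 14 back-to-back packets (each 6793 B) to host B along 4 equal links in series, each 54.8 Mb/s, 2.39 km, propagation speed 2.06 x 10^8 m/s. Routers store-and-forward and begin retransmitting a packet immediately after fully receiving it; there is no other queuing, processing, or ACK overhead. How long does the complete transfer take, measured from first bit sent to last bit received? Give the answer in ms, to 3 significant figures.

16.9 ms

Per-hop transmission t_tx = L/R = 54344/54800000 = 0.991679 ms.
Per-hop propagation t_prop = 2390/206000000 = 0.0116019 ms.
Pipeline fill: first packet needs 4·t_tx to clear all hops; remaining 13 packets each add one t_tx.
Total = (4+14-1)·t_tx + 4·t_prop = 17·0.991679 + 4·0.0116019 = 16.9 ms.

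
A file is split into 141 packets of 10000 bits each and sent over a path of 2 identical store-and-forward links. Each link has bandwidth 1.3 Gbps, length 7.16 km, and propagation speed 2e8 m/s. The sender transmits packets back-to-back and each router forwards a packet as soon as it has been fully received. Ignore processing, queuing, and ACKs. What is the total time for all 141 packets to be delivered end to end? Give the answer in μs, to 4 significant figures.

1164 μs

Per-hop transmission t_tx = L/R = 10000/1300000000 = 7.69231 μs.
Per-hop propagation t_prop = 7160/200000000 = 35.8 μs.
Pipeline fill: first packet needs 2·t_tx to clear all hops; remaining 140 packets each add one t_tx.
Total = (2+141-1)·t_tx + 2·t_prop = 142·7.69231 + 2·35.8 = 1164 μs.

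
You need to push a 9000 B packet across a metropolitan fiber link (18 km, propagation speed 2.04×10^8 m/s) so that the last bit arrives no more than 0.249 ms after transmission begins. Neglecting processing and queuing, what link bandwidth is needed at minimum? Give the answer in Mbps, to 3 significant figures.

L = 72000 bits.
Propagation delay = 18000 / 204000000 = 0.0882353 ms.
Transmission budget = 0.249 − 0.0882353 = 0.160765 ms.
R ≥ L / t_tx = 72000 bits / 0.000160765 s = 448 Mbps.

448 Mbps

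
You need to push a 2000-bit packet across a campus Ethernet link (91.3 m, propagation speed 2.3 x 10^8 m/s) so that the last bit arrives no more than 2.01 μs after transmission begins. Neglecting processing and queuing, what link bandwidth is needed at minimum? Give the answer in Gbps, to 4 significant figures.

1.240 Gbps

Propagation delay = 91.3 / 2.3e+08 = 0.396957 μs.
Transmission budget = 2.01 − 0.396957 = 1.61304 μs.
R ≥ L / t_tx = 2000 bits / 1.61304e-06 s = 1.240 Gbps.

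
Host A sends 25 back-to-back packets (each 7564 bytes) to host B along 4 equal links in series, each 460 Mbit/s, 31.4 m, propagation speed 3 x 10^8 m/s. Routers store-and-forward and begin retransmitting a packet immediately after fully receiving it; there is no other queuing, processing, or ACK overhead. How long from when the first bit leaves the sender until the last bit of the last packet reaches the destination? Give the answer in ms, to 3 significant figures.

Per-hop transmission t_tx = L/R = 60512/460000000 = 0.131548 ms.
Per-hop propagation t_prop = 31.4/300000000 = 0.000104667 ms.
Pipeline fill: first packet needs 4·t_tx to clear all hops; remaining 24 packets each add one t_tx.
Total = (4+25-1)·t_tx + 4·t_prop = 28·0.131548 + 4·0.000104667 = 3.68 ms.

3.68 ms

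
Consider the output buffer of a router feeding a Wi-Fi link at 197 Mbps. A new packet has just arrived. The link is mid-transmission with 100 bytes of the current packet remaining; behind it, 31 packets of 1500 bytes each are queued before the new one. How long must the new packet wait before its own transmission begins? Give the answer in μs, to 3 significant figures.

Each queued packet: L/R = 12000/197000000 = 60.9137 μs.
31 queued → 1888.32 μs.
Plus remaining 800 bits of current packet: 4.06091 μs.
Queuing delay = 1890 μs.

1890 μs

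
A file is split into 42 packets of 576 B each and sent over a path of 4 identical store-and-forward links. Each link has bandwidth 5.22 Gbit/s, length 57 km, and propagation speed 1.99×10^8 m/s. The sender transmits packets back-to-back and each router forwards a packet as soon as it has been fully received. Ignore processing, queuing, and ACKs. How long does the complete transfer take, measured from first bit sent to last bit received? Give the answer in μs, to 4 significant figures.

1185 μs

Per-hop transmission t_tx = L/R = 4608/5220000000 = 0.882759 μs.
Per-hop propagation t_prop = 57000/199000000 = 286.432 μs.
Pipeline fill: first packet needs 4·t_tx to clear all hops; remaining 41 packets each add one t_tx.
Total = (4+42-1)·t_tx + 4·t_prop = 45·0.882759 + 4·286.432 = 1185 μs.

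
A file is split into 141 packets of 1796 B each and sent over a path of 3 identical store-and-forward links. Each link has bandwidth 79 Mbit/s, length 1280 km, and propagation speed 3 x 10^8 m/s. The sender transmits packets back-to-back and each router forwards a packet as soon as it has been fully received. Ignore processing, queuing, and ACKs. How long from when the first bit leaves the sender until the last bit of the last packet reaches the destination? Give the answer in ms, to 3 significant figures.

38.8 ms

Per-hop transmission t_tx = L/R = 14368/79000000 = 0.181873 ms.
Per-hop propagation t_prop = 1280000/300000000 = 4.26667 ms.
Pipeline fill: first packet needs 3·t_tx to clear all hops; remaining 140 packets each add one t_tx.
Total = (3+141-1)·t_tx + 3·t_prop = 143·0.181873 + 3·4.26667 = 38.8 ms.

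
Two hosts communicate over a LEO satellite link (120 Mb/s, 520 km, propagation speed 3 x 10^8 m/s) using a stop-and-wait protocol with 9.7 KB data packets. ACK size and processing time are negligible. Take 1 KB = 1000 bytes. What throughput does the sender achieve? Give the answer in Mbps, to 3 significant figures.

t_tx = L/R = 77600/120000000 = 0.000646667 s.
t_prop = 520000/300000000 = 0.00173333 s; RTT = 0.00346667 s.
Cycle = t_tx + RTT = 0.00411333 s.
Throughput = L / cycle = 77600 / 0.00411333 = 18.9 Mbps.

18.9 Mbps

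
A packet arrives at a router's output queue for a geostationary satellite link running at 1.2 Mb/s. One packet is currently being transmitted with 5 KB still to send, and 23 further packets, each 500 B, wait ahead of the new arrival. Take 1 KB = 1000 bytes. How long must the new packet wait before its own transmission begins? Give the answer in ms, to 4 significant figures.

Each queued packet: L/R = 4000/1200000 = 3.33333 ms.
23 queued → 76.6667 ms.
Plus remaining 40000 bits of current packet: 33.3333 ms.
Queuing delay = 110.0 ms.

110.0 ms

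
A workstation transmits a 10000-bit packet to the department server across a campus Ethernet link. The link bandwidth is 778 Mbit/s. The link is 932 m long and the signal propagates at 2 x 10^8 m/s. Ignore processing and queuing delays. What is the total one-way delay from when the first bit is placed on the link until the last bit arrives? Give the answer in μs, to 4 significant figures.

17.51 μs

Transmission delay = L/R = 10000 / 778000000 = 12.8535 μs.
Propagation delay = d/s = 932 m / 200000000 m/s = 4.66 μs.
Total = 17.51 μs.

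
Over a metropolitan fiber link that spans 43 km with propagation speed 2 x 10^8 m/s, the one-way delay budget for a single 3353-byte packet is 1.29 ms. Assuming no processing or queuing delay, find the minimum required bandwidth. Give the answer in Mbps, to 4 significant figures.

L = 26824 bits.
Propagation delay = 43000 / 200000000 = 0.215 ms.
Transmission budget = 1.29 − 0.215 = 1.075 ms.
R ≥ L / t_tx = 26824 bits / 0.001075 s = 24.95 Mbps.

24.95 Mbps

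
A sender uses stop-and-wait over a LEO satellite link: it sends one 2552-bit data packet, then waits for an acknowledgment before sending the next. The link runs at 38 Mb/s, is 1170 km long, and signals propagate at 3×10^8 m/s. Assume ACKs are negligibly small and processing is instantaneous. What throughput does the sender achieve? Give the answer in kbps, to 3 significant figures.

t_tx = L/R = 2552/38000000 = 6.71579e-05 s.
t_prop = 1170000/300000000 = 0.0039 s; RTT = 0.0078 s.
Cycle = t_tx + RTT = 0.00786716 s.
Throughput = L / cycle = 2552 / 0.00786716 = 324 kbps.

324 kbps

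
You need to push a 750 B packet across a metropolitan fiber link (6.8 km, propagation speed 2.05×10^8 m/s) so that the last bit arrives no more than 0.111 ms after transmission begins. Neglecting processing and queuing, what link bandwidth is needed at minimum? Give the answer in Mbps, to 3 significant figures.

L = 6000 bits.
Propagation delay = 6800 / 2.05e+08 = 0.0331707 ms.
Transmission budget = 0.111 − 0.0331707 = 0.0778293 ms.
R ≥ L / t_tx = 6000 bits / 7.78293e-05 s = 77.1 Mbps.

77.1 Mbps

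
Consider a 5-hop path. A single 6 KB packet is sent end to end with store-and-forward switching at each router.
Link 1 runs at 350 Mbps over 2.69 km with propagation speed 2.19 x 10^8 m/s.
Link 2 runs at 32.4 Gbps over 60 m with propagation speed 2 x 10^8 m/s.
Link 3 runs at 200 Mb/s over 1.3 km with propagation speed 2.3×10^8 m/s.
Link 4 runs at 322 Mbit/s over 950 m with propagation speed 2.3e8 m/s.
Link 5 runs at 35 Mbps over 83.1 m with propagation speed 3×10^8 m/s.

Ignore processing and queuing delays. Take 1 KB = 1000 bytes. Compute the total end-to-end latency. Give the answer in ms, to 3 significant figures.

L = 48000 bits.
Transmission delays (L/R per hop): 0.137143, 0.00148148, 0.24, 0.149068, 1.37143 ms; sum = 1.89912 ms.
Propagation delays (d/s per hop): 0.0122831, 0.0003, 0.00565217, 0.00413043, 0.000277 ms; sum = 0.0226427 ms.
End-to-end = 1.92 ms.

1.92 ms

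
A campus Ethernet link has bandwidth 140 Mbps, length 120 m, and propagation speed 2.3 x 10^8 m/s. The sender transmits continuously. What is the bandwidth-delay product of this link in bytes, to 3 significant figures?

9.13 bytes

Propagation delay = 120 / 2.3e+08 = 5.21739e-07 s.
BDP = R × t_prop = 140000000 × 5.21739e-07 = 73.0435 bits.
In bytes: 73.0435/8 = 9.13 bytes.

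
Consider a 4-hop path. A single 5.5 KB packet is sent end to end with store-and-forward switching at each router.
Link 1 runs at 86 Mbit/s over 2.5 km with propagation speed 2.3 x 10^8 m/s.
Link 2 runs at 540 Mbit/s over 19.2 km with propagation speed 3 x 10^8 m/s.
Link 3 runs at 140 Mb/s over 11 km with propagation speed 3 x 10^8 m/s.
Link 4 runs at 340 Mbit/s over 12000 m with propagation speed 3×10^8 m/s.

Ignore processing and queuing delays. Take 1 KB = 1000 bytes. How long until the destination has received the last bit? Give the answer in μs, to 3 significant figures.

L = 44000 bits.
Transmission delays (L/R per hop): 511.628, 81.4815, 314.286, 129.412 μs; sum = 1036.81 μs.
Propagation delays (d/s per hop): 10.8696, 64, 36.6667, 40 μs; sum = 151.536 μs.
End-to-end = 1190 μs.

1190 μs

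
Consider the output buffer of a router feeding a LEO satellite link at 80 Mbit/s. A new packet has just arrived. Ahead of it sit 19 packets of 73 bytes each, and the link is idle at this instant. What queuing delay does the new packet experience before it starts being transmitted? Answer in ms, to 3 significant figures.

Each queued packet: L/R = 584/80000000 = 0.0073 ms.
19 queued → 0.1387 ms.
Queuing delay = 0.139 ms.

0.139 ms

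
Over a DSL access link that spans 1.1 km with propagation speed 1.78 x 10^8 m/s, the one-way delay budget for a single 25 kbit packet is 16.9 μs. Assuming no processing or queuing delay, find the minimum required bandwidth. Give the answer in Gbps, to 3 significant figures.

Propagation delay = 1100 / 178000000 = 6.17978 μs.
Transmission budget = 16.9 − 6.17978 = 10.7202 μs.
R ≥ L / t_tx = 25000 bits / 1.07202e-05 s = 2.33 Gbps.

2.33 Gbps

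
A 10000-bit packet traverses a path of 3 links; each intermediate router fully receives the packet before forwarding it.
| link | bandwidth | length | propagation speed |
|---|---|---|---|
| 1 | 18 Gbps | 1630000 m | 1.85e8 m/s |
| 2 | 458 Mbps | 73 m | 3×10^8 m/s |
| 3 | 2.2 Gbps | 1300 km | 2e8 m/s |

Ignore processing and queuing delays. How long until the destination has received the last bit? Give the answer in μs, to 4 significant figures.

15340 μs

Transmission delays (L/R per hop): 0.555556, 21.8341, 4.54545 μs; sum = 26.9351 μs.
Propagation delays (d/s per hop): 8810.81, 0.243333, 6500 μs; sum = 15311.1 μs.
End-to-end = 15340 μs.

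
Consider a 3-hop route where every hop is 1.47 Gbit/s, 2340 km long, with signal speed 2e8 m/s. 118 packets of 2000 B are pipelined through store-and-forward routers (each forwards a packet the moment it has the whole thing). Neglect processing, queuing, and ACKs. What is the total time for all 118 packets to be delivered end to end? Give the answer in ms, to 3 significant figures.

36.4 ms

Per-hop transmission t_tx = L/R = 16000/1470000000 = 0.0108844 ms.
Per-hop propagation t_prop = 2340000/200000000 = 11.7 ms.
Pipeline fill: first packet needs 3·t_tx to clear all hops; remaining 117 packets each add one t_tx.
Total = (3+118-1)·t_tx + 3·t_prop = 120·0.0108844 + 3·11.7 = 36.4 ms.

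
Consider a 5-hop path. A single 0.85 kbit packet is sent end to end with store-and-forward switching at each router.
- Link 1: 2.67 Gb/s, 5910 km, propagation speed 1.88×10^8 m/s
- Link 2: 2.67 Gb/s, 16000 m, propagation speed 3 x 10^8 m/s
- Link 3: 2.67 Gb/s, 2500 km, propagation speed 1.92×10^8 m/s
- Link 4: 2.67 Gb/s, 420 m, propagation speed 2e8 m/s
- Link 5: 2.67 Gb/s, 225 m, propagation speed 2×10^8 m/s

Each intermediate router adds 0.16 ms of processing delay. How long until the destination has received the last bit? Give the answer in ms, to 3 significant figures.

L = 850 bits.
Transmission delay per hop = L/R = 850/2670000000 = 0.000318352 ms; 5 hops → 0.00159176 ms.
Propagation delays (d/s per hop): 31.4362, 0.0533333, 13.0208, 0.0021, 0.001125 ms; sum = 44.5136 ms.
Processing at 4 router(s): 4 × 0.16 ms = 0.64 ms.
End-to-end = 45.2 ms.

45.2 ms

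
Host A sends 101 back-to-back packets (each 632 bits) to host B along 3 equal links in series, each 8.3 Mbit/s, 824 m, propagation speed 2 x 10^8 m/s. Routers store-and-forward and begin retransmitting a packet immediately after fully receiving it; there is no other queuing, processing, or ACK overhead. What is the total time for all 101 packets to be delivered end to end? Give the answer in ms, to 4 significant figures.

7.855 ms

Per-hop transmission t_tx = L/R = 632/8.3e+06 = 0.0761446 ms.
Per-hop propagation t_prop = 824/200000000 = 0.00412 ms.
Pipeline fill: first packet needs 3·t_tx to clear all hops; remaining 100 packets each add one t_tx.
Total = (3+101-1)·t_tx + 3·t_prop = 103·0.0761446 + 3·0.00412 = 7.855 ms.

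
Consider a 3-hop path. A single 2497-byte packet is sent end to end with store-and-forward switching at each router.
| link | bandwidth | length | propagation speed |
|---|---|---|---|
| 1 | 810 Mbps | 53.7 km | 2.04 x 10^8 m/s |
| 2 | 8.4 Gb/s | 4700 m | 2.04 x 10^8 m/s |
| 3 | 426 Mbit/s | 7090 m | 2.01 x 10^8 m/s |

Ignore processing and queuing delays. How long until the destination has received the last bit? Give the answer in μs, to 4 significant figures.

395.5 μs

L = 2497 × 8 = 19976 bits.
Transmission delays (L/R per hop): 24.6617, 2.3781, 46.892 μs; sum = 73.9318 μs.
Propagation delays (d/s per hop): 263.235, 23.0392, 35.2736 μs; sum = 321.548 μs.
End-to-end = 395.5 μs.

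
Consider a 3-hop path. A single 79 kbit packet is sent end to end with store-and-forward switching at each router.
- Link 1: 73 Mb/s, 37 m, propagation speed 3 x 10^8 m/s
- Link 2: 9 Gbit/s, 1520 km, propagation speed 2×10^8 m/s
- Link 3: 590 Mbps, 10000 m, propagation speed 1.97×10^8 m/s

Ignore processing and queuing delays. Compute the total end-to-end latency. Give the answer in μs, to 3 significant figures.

L = 79000 bits.
Transmission delays (L/R per hop): 1082.19, 8.77778, 133.898 μs; sum = 1224.87 μs.
Propagation delays (d/s per hop): 0.123333, 7600, 50.7614 μs; sum = 7650.88 μs.
End-to-end = 8880 μs.

8880 μs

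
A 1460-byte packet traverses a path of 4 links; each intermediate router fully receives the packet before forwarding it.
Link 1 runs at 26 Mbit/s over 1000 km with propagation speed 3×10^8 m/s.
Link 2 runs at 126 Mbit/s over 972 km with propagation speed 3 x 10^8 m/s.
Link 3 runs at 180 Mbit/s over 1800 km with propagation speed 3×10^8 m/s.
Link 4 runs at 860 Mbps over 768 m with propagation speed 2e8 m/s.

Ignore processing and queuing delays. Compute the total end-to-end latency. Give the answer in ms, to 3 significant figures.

L = 1460 × 8 = 11680 bits.
Transmission delays (L/R per hop): 0.449231, 0.0926984, 0.0648889, 0.0135814 ms; sum = 0.620399 ms.
Propagation delays (d/s per hop): 3.33333, 3.24, 6, 0.00384 ms; sum = 12.5772 ms.
End-to-end = 13.2 ms.

13.2 ms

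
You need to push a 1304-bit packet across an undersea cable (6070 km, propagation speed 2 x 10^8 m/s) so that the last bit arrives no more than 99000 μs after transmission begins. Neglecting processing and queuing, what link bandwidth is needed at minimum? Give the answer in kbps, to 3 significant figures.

19.0 kbps

Propagation delay = 6070000 / 200000000 = 30350 μs.
Transmission budget = 99000 − 30350 = 68650 μs.
R ≥ L / t_tx = 1304 bits / 0.06865 s = 19.0 kbps.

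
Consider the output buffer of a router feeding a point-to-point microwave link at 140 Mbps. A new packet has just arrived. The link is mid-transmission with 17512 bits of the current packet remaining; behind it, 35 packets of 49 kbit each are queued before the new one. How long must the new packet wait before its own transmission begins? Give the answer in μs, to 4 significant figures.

12380 μs

Each queued packet: L/R = 49000/140000000 = 350 μs.
35 queued → 12250 μs.
Plus remaining 17512 bits of current packet: 125.086 μs.
Queuing delay = 12380 μs.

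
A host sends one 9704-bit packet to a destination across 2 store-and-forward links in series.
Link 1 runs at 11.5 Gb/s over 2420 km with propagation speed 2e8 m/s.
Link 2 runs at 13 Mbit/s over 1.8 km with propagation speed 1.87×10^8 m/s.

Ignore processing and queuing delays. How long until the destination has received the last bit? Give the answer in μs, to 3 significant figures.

12900 μs

Transmission delays (L/R per hop): 0.843826, 746.462 μs; sum = 747.305 μs.
Propagation delays (d/s per hop): 12100, 9.62567 μs; sum = 12109.6 μs.
End-to-end = 12900 μs.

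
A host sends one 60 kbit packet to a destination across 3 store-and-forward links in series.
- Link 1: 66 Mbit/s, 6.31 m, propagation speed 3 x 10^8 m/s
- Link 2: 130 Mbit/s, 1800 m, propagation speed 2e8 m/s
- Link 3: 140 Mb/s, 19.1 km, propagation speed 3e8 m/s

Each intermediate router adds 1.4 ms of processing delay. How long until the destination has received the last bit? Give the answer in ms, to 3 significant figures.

4.67 ms

L = 60000 bits.
Transmission delays (L/R per hop): 0.909091, 0.461538, 0.428571 ms; sum = 1.7992 ms.
Propagation delays (d/s per hop): 2.10333e-05, 0.009, 0.0636667 ms; sum = 0.0726877 ms.
Processing at 2 router(s): 2 × 1.4 ms = 2.8 ms.
End-to-end = 4.67 ms.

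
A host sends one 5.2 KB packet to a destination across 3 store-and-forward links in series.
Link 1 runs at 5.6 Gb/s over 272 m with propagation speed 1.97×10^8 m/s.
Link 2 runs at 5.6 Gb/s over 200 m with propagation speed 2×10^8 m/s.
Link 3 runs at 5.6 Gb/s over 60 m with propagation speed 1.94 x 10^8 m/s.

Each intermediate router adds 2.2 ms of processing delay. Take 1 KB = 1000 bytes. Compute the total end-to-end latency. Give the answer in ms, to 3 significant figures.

L = 41600 bits.
Transmission delay per hop = L/R = 41600/5600000000 = 0.00742857 ms; 3 hops → 0.0222857 ms.
Propagation delays (d/s per hop): 0.00138071, 0.001, 0.000309278 ms; sum = 0.00268999 ms.
Processing at 2 router(s): 2 × 2.2 ms = 4.4 ms.
End-to-end = 4.42 ms.

4.42 ms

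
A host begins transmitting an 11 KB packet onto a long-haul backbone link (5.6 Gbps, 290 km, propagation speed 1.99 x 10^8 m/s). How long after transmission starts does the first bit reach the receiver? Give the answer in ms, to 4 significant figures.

First bit experiences only propagation delay: d/s = 290000/199000000 = 1.457 ms.

1.457 ms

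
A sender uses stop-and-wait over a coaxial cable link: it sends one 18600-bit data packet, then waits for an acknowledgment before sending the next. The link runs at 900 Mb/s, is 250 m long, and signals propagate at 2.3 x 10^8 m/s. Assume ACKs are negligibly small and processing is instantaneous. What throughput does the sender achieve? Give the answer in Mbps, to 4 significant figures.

814.3 Mbps

t_tx = L/R = 18600/900000000 = 2.06667e-05 s.
t_prop = 250/2.3e+08 = 1.08696e-06 s; RTT = 2.17391e-06 s.
Cycle = t_tx + RTT = 2.28406e-05 s.
Throughput = L / cycle = 18600 / 2.28406e-05 = 814.3 Mbps.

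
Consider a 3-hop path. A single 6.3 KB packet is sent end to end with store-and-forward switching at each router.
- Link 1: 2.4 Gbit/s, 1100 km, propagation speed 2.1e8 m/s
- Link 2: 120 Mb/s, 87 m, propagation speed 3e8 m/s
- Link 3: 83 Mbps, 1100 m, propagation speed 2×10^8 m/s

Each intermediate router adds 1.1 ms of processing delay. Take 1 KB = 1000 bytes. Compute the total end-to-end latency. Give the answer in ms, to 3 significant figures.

L = 50400 bits.
Transmission delays (L/R per hop): 0.021, 0.42, 0.607229 ms; sum = 1.04823 ms.
Propagation delays (d/s per hop): 5.2381, 0.00029, 0.0055 ms; sum = 5.24389 ms.
Processing at 2 router(s): 2 × 1.1 ms = 2.2 ms.
End-to-end = 8.49 ms.

8.49 ms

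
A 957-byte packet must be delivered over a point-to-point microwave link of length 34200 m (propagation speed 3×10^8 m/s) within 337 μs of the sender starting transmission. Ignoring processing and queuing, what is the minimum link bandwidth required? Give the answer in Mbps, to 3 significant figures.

34.3 Mbps

L = 7656 bits.
Propagation delay = 34200 / 300000000 = 114 μs.
Transmission budget = 337 − 114 = 223 μs.
R ≥ L / t_tx = 7656 bits / 0.000223 s = 34.3 Mbps.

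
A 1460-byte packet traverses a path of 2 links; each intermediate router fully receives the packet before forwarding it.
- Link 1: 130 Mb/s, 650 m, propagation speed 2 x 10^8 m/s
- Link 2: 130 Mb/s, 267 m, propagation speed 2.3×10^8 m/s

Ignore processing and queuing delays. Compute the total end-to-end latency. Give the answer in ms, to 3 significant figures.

0.184 ms

L = 1460 × 8 = 11680 bits.
Transmission delay per hop = L/R = 11680/130000000 = 0.0898462 ms; 2 hops → 0.179692 ms.
Propagation delays (d/s per hop): 0.00325, 0.00116087 ms; sum = 0.00441087 ms.
End-to-end = 0.184 ms.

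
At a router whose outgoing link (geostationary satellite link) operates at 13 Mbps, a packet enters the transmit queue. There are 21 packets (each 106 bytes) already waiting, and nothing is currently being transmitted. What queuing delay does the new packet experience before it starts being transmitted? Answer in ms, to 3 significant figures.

1.37 ms

Each queued packet: L/R = 848/13000000 = 0.0652308 ms.
21 queued → 1.36985 ms.
Queuing delay = 1.37 ms.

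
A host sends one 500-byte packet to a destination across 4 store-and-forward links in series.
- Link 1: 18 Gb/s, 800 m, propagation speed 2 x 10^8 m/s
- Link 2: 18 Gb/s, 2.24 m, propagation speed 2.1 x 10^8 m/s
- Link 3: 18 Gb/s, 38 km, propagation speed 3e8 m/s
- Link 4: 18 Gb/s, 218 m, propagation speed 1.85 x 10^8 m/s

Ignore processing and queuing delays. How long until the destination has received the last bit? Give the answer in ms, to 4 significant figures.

0.1327 ms

L = 500 × 8 = 4000 bits.
Transmission delay per hop = L/R = 4000/18000000000 = 0.000222222 ms; 4 hops → 0.000888889 ms.
Propagation delays (d/s per hop): 0.004, 1.06667e-05, 0.126667, 0.00117838 ms; sum = 0.131856 ms.
End-to-end = 0.1327 ms.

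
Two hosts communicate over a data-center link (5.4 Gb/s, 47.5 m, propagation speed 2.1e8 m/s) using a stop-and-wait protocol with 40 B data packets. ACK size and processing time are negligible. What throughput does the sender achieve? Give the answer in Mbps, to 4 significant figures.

625.4 Mbps

t_tx = L/R = 320/5400000000 = 5.92593e-08 s.
t_prop = 47.5/210000000 = 2.2619e-07 s; RTT = 4.52381e-07 s.
Cycle = t_tx + RTT = 5.1164e-07 s.
Throughput = L / cycle = 320 / 5.1164e-07 = 625.4 Mbps.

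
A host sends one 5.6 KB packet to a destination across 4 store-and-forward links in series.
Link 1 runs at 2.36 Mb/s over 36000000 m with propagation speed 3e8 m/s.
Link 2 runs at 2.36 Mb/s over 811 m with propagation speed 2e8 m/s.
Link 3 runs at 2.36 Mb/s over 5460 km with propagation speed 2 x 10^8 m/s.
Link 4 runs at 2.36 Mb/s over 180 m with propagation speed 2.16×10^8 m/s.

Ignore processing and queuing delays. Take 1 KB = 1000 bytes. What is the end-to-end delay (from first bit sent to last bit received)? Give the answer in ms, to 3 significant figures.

223 ms

L = 44800 bits.
Transmission delay per hop = L/R = 44800/2360000 = 18.9831 ms; 4 hops → 75.9322 ms.
Propagation delays (d/s per hop): 120, 0.004055, 27.3, 0.000833333 ms; sum = 147.305 ms.
End-to-end = 223 ms.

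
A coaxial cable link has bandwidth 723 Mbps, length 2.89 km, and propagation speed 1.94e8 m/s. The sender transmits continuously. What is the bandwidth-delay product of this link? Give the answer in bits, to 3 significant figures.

Propagation delay = 2890 / 194000000 = 1.48969e-05 s.
BDP = R × t_prop = 723000000 × 1.48969e-05 = 10770.5 bits.

10800 bits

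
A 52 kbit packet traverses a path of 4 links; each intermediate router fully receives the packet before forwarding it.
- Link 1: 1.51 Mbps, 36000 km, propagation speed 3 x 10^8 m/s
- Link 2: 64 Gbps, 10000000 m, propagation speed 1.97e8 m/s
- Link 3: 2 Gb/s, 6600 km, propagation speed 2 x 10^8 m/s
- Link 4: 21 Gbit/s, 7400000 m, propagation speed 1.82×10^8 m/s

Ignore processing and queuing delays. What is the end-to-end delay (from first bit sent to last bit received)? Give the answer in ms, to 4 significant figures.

L = 52000 bits.
Transmission delays (L/R per hop): 34.4371, 0.0008125, 0.026, 0.00247619 ms; sum = 34.4664 ms.
Propagation delays (d/s per hop): 120, 50.7614, 33, 40.6593 ms; sum = 244.421 ms.
End-to-end = 278.9 ms.

278.9 ms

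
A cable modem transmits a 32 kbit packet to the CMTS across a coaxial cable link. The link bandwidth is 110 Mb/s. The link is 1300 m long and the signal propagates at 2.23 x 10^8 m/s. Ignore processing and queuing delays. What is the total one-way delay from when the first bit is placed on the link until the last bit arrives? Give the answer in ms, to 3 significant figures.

L = 32000 bits.
Transmission delay = L/R = 32000 / 110000000 = 0.290909 ms.
Propagation delay = d/s = 1300 m / 223000000 m/s = 0.0058296 ms.
Total = 0.297 ms.

0.297 ms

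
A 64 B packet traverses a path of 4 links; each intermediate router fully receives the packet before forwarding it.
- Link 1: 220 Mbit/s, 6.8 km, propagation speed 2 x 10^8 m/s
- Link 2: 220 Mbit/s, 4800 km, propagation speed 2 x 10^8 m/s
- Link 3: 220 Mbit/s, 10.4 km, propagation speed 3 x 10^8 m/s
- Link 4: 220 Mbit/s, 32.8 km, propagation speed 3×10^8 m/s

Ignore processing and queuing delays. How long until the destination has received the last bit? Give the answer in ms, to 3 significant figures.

L = 64 × 8 = 512 bits.
Transmission delay per hop = L/R = 512/220000000 = 0.00232727 ms; 4 hops → 0.00930909 ms.
Propagation delays (d/s per hop): 0.034, 24, 0.0346667, 0.109333 ms; sum = 24.178 ms.
End-to-end = 24.2 ms.

24.2 ms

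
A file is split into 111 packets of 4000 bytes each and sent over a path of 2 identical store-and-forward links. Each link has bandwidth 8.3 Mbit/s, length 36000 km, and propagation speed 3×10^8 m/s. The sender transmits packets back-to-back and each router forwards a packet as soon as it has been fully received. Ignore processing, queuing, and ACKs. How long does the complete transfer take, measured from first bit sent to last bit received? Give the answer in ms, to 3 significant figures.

Per-hop transmission t_tx = L/R = 32000/8.3e+06 = 3.85542 ms.
Per-hop propagation t_prop = 36000000/300000000 = 120 ms.
Pipeline fill: first packet needs 2·t_tx to clear all hops; remaining 110 packets each add one t_tx.
Total = (2+111-1)·t_tx + 2·t_prop = 112·3.85542 + 2·120 = 672 ms.

672 ms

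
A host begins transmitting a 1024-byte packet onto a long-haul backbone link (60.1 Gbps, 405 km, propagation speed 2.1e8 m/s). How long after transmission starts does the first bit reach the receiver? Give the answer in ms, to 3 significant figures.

1.93 ms

First bit experiences only propagation delay: d/s = 405000/210000000 = 1.93 ms.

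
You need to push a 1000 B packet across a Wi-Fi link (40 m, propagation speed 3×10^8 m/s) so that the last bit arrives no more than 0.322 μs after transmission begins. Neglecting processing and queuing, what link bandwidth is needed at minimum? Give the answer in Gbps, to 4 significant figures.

42.40 Gbps

L = 8000 bits.
Propagation delay = 40 / 300000000 = 0.133333 μs.
Transmission budget = 0.322 − 0.133333 = 0.188667 μs.
R ≥ L / t_tx = 8000 bits / 1.88667e-07 s = 42.40 Gbps.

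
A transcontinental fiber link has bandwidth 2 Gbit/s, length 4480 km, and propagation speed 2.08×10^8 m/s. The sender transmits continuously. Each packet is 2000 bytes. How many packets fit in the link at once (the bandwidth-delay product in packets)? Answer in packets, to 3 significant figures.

2690 packets

Propagation delay = 4480000 / 208000000 = 0.0215385 s.
BDP = R × t_prop = 2000000000 × 0.0215385 = 43076900 bits.
In packets of 16000 bits: 2690 packets.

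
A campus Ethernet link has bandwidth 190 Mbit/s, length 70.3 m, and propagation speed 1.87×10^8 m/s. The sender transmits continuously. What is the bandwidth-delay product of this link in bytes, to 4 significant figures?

Propagation delay = 70.3 / 187000000 = 3.75936e-07 s.
BDP = R × t_prop = 190000000 × 3.75936e-07 = 71.4278 bits.
In bytes: 71.4278/8 = 8.928 bytes.

8.928 bytes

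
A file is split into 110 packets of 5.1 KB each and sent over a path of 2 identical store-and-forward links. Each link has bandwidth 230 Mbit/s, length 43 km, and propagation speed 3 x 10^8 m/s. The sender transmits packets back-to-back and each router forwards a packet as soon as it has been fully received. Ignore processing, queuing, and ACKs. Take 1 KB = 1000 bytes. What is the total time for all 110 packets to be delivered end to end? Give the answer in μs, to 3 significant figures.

20000 μs

Per-hop transmission t_tx = L/R = 40800/230000000 = 177.391 μs.
Per-hop propagation t_prop = 43000/300000000 = 143.333 μs.
Pipeline fill: first packet needs 2·t_tx to clear all hops; remaining 109 packets each add one t_tx.
Total = (2+110-1)·t_tx + 2·t_prop = 111·177.391 + 2·143.333 = 20000 μs.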